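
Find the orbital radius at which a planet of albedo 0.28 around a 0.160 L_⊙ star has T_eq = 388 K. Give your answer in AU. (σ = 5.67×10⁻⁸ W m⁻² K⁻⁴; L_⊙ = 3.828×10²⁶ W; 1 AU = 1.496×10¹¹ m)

d ≈ 0.175 AU

L = 0.160 × 3.828×10²⁶ = 6.12×10²⁵ W.
From T_eq⁴ = L(1−A)/(16πσd²): d = √[L(1−A)/(16πσT_eq⁴)].
d = √[6.12×10²⁵ × 0.72 / (16π × 5.67×10⁻⁸ × (388)⁴)] = 2.61×10¹⁰ m = 0.175 AU.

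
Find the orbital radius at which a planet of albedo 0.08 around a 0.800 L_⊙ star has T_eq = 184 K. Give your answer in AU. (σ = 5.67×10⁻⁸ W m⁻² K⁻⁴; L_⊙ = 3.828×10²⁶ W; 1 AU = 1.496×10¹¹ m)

d ≈ 1.96 AU

L = 0.800 × 3.828×10²⁶ = 3.06×10²⁶ W.
From T_eq⁴ = L(1−A)/(16πσd²): d = √[L(1−A)/(16πσT_eq⁴)].
d = √[3.06×10²⁶ × 0.92 / (16π × 5.67×10⁻⁸ × (184)⁴)] = 2.94×10¹¹ m = 1.96 AU.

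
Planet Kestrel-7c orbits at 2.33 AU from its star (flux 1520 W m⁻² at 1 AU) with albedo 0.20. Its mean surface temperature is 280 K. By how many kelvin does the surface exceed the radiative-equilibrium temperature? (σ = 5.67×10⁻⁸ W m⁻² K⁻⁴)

ΔT ≈ 102.7 K

S = 1520/2.33² = 280.0 W m⁻².
T_eq = [S(1−A)/(4σ)]^(1/4) = [280.0×0.80/(4×5.67×10⁻⁸)]^(1/4) = 177.3 K.
ΔT = T_surf − T_eq = 280 − 177.3.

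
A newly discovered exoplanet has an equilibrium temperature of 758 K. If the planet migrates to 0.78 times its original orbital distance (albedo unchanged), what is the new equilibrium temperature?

T_eq ≈ 858 K

T_eq ∝ L^(1/4) · d^(−1/2).
T′ = 758 / 0.78^(1/2) = 858 K.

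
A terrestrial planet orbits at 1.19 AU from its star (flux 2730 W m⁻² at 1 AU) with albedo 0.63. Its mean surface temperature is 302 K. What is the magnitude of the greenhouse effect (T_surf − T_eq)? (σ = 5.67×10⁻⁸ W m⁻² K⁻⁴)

S = 2730/1.19² = 1928 W m⁻².
T_eq = [S(1−A)/(4σ)]^(1/4) = [1928×0.37/(4×5.67×10⁻⁸)]^(1/4) = 236.8 K.
ΔT = T_surf − T_eq = 302 − 236.8.

ΔT ≈ 65.2 K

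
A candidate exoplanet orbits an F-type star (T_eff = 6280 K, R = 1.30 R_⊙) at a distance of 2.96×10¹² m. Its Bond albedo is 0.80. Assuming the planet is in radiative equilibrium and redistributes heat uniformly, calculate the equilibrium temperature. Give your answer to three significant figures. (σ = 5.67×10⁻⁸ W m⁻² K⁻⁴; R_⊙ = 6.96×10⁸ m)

T_eq ≈ 51.9 K

R_⋆ = 1.30 × 6.96×10⁸ = 9.05×10⁸ m.
L = 4πR_⋆²σT_⋆⁴ = 4π(9.05×10⁸)² × 5.67×10⁻⁸ × (6280)⁴ = 9.07×10²⁶ W.
S = L/(4πd²) = 8.24 W m⁻².
Energy balance: absorbed = emitted ⇒ πR²·S(1−A) = 4πR²·σT_eq⁴, so T_eq⁴ = S(1−A)/(4σ).
T_eq = [8.24 × 0.20 / (4 × 5.67×10⁻⁸)]^(1/4) = (7.27×10⁶)^(1/4) = 51.9 K.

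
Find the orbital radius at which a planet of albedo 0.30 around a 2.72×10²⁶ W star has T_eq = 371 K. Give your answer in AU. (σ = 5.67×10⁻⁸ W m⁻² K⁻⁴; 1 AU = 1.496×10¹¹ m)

d ≈ 0.397 AU

From T_eq⁴ = L(1−A)/(16πσd²): d = √[L(1−A)/(16πσT_eq⁴)].
d = √[2.72×10²⁶ × 0.70 / (16π × 5.67×10⁻⁸ × (371)⁴)] = 5.94×10¹⁰ m = 0.397 AU.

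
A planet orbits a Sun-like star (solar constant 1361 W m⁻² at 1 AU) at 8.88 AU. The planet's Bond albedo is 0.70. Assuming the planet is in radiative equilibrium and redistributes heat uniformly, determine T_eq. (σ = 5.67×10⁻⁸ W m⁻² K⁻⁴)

Flux at 8.88 AU: S = 1361/8.88² = 17.3 W m⁻².
Energy balance: absorbed = emitted ⇒ πR²·S(1−A) = 4πR²·σT_eq⁴, so T_eq⁴ = S(1−A)/(4σ).
T_eq = [17.3 × 0.30 / (4 × 5.67×10⁻⁸)]^(1/4) = (2.28×10⁷)^(1/4) = 69.1 K.

T_eq ≈ 69.1 K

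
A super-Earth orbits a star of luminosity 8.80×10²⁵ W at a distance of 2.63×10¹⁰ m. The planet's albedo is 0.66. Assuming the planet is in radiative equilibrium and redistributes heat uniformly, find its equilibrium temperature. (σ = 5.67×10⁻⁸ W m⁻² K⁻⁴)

Flux: S = L/(4πd²) = 8.80×10²⁵/(4π×(2.63×10¹⁰)²) = 1.01×10⁴ W m⁻².
Energy balance: absorbed = emitted ⇒ πR²·S(1−A) = 4πR²·σT_eq⁴, so T_eq⁴ = S(1−A)/(4σ).
T_eq = [1.01×10⁴ × 0.34 / (4 × 5.67×10⁻⁸)]^(1/4) = (1.52×10¹⁰)^(1/4) = 351 K.

T_eq ≈ 351 K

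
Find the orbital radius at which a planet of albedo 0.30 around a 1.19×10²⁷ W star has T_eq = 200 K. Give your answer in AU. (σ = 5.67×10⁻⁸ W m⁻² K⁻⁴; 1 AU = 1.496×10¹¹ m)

d ≈ 2.86 AU

From T_eq⁴ = L(1−A)/(16πσd²): d = √[L(1−A)/(16πσT_eq⁴)].
d = √[1.19×10²⁷ × 0.70 / (16π × 5.67×10⁻⁸ × (200)⁴)] = 4.27×10¹¹ m = 2.86 AU.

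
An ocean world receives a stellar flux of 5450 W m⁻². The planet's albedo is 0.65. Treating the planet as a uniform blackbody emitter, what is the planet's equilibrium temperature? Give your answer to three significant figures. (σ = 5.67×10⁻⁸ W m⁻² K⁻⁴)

Energy balance: absorbed = emitted ⇒ πR²·S(1−A) = 4πR²·σT_eq⁴, so T_eq⁴ = S(1−A)/(4σ).
T_eq = [5450 × 0.35 / (4 × 5.67×10⁻⁸)]^(1/4) = (8.41×10⁹)^(1/4) = 303 K.

T_eq ≈ 303 K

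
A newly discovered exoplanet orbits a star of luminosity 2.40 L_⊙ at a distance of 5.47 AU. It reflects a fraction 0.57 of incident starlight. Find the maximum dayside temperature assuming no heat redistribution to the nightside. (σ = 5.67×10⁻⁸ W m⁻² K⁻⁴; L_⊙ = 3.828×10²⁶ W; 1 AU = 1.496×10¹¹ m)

T_ss ≈ 170 K

d = 5.47 AU = 8.18×10¹¹ m.
L = 2.40 × 3.828×10²⁶ = 9.19×10²⁶ W.
Flux: S = L/(4πd²) = 9.19×10²⁶/(4π×(8.18×10¹¹)²) = 109 W m⁻².
With no redistribution each surface element balances locally: S(1−A) = σT⁴.
T = [109 × 0.43 / 5.67×10⁻⁸]^(1/4) = (8.28×10⁸)^(1/4) = 170 K.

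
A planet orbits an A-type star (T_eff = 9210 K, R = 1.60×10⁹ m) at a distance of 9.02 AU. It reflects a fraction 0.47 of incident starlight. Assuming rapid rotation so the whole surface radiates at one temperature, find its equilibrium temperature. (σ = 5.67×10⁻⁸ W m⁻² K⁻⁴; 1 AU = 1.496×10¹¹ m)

T_eq ≈ 191 K

d = 9.02 AU = 1.35×10¹² m.
L = 4πR_⋆²σT_⋆⁴ = 4π(1.60×10⁹)² × 5.67×10⁻⁸ × (9210)⁴ = 1.31×10²⁸ W.
S = L/(4πd²) = 574 W m⁻².
Energy balance: absorbed = emitted ⇒ πR²·S(1−A) = 4πR²·σT_eq⁴, so T_eq⁴ = S(1−A)/(4σ).
T_eq = [574 × 0.53 / (4 × 5.67×10⁻⁸)]^(1/4) = (1.34×10⁹)^(1/4) = 191 K.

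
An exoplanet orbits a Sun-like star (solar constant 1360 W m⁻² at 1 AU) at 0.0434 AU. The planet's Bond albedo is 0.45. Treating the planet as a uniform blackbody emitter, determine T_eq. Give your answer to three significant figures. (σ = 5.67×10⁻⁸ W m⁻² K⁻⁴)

T_eq ≈ 1150 K

Flux at 0.0434 AU: S = 1360/0.0434² = 7.22×10⁵ W m⁻².
Energy balance: absorbed = emitted ⇒ πR²·S(1−A) = 4πR²·σT_eq⁴, so T_eq⁴ = S(1−A)/(4σ).
T_eq = [7.22×10⁵ × 0.55 / (4 × 5.67×10⁻⁸)]^(1/4) = (1.75×10¹²)^(1/4) = 1150 K.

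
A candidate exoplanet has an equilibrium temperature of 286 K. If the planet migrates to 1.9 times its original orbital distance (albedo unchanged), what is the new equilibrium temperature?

T_eq ≈ 207 K

T_eq ∝ L^(1/4) · d^(−1/2).
T′ = 286 / 1.9^(1/2) = 207 K.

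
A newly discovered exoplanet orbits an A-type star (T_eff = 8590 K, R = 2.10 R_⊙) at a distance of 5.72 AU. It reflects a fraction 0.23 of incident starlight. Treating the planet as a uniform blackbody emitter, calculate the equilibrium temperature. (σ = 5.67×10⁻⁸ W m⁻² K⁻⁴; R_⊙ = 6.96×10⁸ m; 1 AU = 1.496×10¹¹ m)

R_⋆ = 2.10 × 6.96×10⁸ = 1.46×10⁹ m.
d = 5.72 AU = 8.56×10¹¹ m.
L = 4πR_⋆²σT_⋆⁴ = 4π(1.46×10⁹)² × 5.67×10⁻⁸ × (8590)⁴ = 8.29×10²⁷ W.
S = L/(4πd²) = 901 W m⁻².
Energy balance: absorbed = emitted ⇒ πR²·S(1−A) = 4πR²·σT_eq⁴, so T_eq⁴ = S(1−A)/(4σ).
T_eq = [901 × 0.77 / (4 × 5.67×10⁻⁸)]^(1/4) = (3.06×10⁹)^(1/4) = 235 K.

T_eq ≈ 235 K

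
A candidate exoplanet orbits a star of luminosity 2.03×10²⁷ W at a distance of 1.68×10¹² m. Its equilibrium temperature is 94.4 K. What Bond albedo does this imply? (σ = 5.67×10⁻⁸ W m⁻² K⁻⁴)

Flux: S = L/(4πd²) = 2.03×10²⁷/(4π×(1.68×10¹²)²) = 57.2 W m⁻².
From T_eq⁴ = S(1−A)/(4σ): 1−A = 4σT_eq⁴/S.
1−A = 4 × 5.67×10⁻⁸ × (94.4)⁴ / 57.2 = 0.315.

A ≈ 0.69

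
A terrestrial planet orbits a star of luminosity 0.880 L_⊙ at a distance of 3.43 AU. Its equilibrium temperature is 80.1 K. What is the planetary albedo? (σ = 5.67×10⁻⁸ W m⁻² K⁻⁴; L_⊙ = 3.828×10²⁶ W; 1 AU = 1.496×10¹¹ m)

A ≈ 0.91

d = 3.43 AU = 5.13×10¹¹ m.
L = 0.880 × 3.828×10²⁶ = 3.37×10²⁶ W.
Flux: S = L/(4πd²) = 3.37×10²⁶/(4π×(5.13×10¹¹)²) = 102 W m⁻².
From T_eq⁴ = S(1−A)/(4σ): 1−A = 4σT_eq⁴/S.
1−A = 4 × 5.67×10⁻⁸ × (80.1)⁴ / 102 = 0.092.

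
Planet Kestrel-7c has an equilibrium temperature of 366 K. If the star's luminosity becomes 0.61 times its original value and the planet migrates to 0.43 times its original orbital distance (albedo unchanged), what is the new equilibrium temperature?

T_eq ≈ 493 K

T_eq ∝ L^(1/4) · d^(−1/2).
T′ = 366 × 0.61^(1/4) / 0.43^(1/2) = 493 K.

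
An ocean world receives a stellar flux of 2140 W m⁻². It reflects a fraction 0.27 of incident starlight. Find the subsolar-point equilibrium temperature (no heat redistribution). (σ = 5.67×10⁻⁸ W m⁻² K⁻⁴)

T_ss ≈ 407 K

At the subsolar point the surface absorbs S(1−A) and emits σT⁴ per unit area — no factor of 4, since only the local patch is in balance.
T = [2140 × 0.73 / 5.67×10⁻⁸]^(1/4) = (2.76×10¹⁰)^(1/4) = 407 K.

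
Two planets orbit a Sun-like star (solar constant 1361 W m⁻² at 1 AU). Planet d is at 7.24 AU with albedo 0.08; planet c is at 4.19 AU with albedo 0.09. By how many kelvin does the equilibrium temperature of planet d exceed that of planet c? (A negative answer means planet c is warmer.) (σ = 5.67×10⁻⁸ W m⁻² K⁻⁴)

T_eq = [S₀(1−A)/(4σd²)]^(1/4), so T ∝ (1−A)^(1/4) / √d.
T₁ = [1361×0.92/(4×5.67×10⁻⁸×7.24²)]^(1/4) = 101.31 K.
T₂ = [1361×0.91/(4×5.67×10⁻⁸×4.19²)]^(1/4) = 132.80 K.

ΔT ≈ -31.5 K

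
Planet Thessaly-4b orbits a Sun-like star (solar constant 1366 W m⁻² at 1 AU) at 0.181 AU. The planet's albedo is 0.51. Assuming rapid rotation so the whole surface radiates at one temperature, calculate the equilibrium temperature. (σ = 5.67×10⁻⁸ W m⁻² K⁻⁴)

Flux at 0.181 AU: S = 1366/0.181² = 4.17×10⁴ W m⁻².
Energy balance: absorbed = emitted ⇒ πR²·S(1−A) = 4πR²·σT_eq⁴, so T_eq⁴ = S(1−A)/(4σ).
T_eq = [4.17×10⁴ × 0.49 / (4 × 5.67×10⁻⁸)]^(1/4) = (9.01×10¹⁰)^(1/4) = 548 K.

T_eq ≈ 548 K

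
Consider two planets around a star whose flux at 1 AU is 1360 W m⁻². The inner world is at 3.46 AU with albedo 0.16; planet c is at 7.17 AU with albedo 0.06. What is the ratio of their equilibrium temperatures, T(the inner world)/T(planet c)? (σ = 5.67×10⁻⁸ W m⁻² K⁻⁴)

T_eq = [S₀(1−A)/(4σd²)]^(1/4), so T ∝ (1−A)^(1/4) / √d.
T₁ = [1360×0.84/(4×5.67×10⁻⁸×3.46²)]^(1/4) = 143.22 K.
T₂ = [1360×0.94/(4×5.67×10⁻⁸×7.17²)]^(1/4) = 102.33 K.

T₁/T₂ ≈ 1.400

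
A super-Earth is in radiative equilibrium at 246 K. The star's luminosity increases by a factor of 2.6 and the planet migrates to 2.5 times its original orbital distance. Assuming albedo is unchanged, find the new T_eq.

T_eq ∝ L^(1/4) · d^(−1/2).
T′ = 246 × 2.6^(1/4) / 2.5^(1/2) = 198 K.

T_eq ≈ 198 K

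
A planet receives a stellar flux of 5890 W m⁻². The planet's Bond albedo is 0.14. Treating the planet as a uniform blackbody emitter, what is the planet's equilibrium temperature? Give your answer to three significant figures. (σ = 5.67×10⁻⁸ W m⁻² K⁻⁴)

T_eq ≈ 387 K

Energy balance: absorbed = emitted ⇒ πR²·S(1−A) = 4πR²·σT_eq⁴, so T_eq⁴ = S(1−A)/(4σ).
T_eq = [5890 × 0.86 / (4 × 5.67×10⁻⁸)]^(1/4) = (2.23×10¹⁰)^(1/4) = 387 K.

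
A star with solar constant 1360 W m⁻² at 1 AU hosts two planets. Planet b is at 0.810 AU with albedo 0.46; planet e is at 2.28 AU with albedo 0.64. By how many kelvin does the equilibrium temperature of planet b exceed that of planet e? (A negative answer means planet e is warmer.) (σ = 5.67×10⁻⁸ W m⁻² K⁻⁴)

ΔT ≈ 122.3 K

T_eq = [S₀(1−A)/(4σd²)]^(1/4), so T ∝ (1−A)^(1/4) / √d.
T₁ = [1360×0.54/(4×5.67×10⁻⁸×0.810²)]^(1/4) = 265.05 K.
T₂ = [1360×0.36/(4×5.67×10⁻⁸×2.28²)]^(1/4) = 142.75 K.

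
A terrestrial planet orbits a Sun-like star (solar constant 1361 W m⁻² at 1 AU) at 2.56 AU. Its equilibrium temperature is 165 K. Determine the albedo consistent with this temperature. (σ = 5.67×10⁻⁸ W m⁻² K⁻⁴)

Flux at 2.56 AU: S = 1361/2.56² = 208 W m⁻².
From T_eq⁴ = S(1−A)/(4σ): 1−A = 4σT_eq⁴/S.
1−A = 4 × 5.67×10⁻⁸ × (165)⁴ / 208 = 0.809.

A ≈ 0.19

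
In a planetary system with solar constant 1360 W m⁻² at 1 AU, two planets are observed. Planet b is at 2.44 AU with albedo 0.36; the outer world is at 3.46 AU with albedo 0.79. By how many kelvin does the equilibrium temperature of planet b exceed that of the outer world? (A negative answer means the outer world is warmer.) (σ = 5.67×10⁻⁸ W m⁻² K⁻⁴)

T_eq = [S₀(1−A)/(4σd²)]^(1/4), so T ∝ (1−A)^(1/4) / √d.
T₁ = [1360×0.64/(4×5.67×10⁻⁸×2.44²)]^(1/4) = 159.34 K.
T₂ = [1360×0.21/(4×5.67×10⁻⁸×3.46²)]^(1/4) = 101.27 K.

ΔT ≈ 58.1 K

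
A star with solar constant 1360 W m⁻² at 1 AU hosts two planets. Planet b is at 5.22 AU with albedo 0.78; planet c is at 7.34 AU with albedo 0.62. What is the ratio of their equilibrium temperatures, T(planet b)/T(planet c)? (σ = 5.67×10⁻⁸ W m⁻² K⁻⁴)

T₁/T₂ ≈ 1.034

T_eq = [S₀(1−A)/(4σd²)]^(1/4), so T ∝ (1−A)^(1/4) / √d.
T₁ = [1360×0.22/(4×5.67×10⁻⁸×5.22²)]^(1/4) = 83.42 K.
T₂ = [1360×0.38/(4×5.67×10⁻⁸×7.34²)]^(1/4) = 80.64 K.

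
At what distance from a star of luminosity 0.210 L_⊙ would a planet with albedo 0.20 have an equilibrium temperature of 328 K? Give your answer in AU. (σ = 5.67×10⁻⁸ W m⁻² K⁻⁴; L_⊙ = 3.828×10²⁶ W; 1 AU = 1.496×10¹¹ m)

L = 0.210 × 3.828×10²⁶ = 8.04×10²⁵ W.
From T_eq⁴ = L(1−A)/(16πσd²): d = √[L(1−A)/(16πσT_eq⁴)].
d = √[8.04×10²⁵ × 0.80 / (16π × 5.67×10⁻⁸ × (328)⁴)] = 4.42×10¹⁰ m = 0.295 AU.

d ≈ 0.295 AU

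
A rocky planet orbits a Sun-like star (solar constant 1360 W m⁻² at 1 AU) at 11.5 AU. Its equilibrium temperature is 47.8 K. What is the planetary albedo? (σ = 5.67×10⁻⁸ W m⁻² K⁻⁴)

Flux at 11.5 AU: S = 1360/11.5² = 10.3 W m⁻².
From T_eq⁴ = S(1−A)/(4σ): 1−A = 4σT_eq⁴/S.
1−A = 4 × 5.67×10⁻⁸ × (47.8)⁴ / 10.3 = 0.115.

A ≈ 0.88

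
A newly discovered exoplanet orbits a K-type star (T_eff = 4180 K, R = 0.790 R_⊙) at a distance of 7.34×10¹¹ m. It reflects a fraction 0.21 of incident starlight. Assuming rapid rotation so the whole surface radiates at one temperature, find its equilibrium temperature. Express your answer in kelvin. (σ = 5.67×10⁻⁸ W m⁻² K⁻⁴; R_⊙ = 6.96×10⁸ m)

T_eq ≈ 76.3 K

R_⋆ = 0.790 × 6.96×10⁸ = 5.50×10⁸ m.
L = 4πR_⋆²σT_⋆⁴ = 4π(5.50×10⁸)² × 5.67×10⁻⁸ × (4180)⁴ = 6.58×10²⁵ W.
S = L/(4πd²) = 9.71 W m⁻².
Energy balance: absorbed = emitted ⇒ πR²·S(1−A) = 4πR²·σT_eq⁴, so T_eq⁴ = S(1−A)/(4σ).
T_eq = [9.71 × 0.79 / (4 × 5.67×10⁻⁸)]^(1/4) = (3.38×10⁷)^(1/4) = 76.3 K.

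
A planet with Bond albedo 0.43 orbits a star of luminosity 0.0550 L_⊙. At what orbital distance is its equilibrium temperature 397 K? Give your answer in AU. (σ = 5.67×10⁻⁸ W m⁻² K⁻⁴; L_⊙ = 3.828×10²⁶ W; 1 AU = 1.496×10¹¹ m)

L = 0.0550 × 3.828×10²⁶ = 2.11×10²⁵ W.
From T_eq⁴ = L(1−A)/(16πσd²): d = √[L(1−A)/(16πσT_eq⁴)].
d = √[2.11×10²⁵ × 0.57 / (16π × 5.67×10⁻⁸ × (397)⁴)] = 1.30×10¹⁰ m = 0.0870 AU.

d ≈ 0.0870 AU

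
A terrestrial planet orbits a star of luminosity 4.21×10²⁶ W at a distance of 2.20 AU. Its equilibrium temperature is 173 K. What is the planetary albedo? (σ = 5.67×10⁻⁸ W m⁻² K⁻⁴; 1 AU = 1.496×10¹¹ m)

d = 2.20 AU = 3.29×10¹¹ m.
Flux: S = L/(4πd²) = 4.21×10²⁶/(4π×(3.29×10¹¹)²) = 309 W m⁻².
From T_eq⁴ = S(1−A)/(4σ): 1−A = 4σT_eq⁴/S.
1−A = 4 × 5.67×10⁻⁸ × (173)⁴ / 309 = 0.657.

A ≈ 0.34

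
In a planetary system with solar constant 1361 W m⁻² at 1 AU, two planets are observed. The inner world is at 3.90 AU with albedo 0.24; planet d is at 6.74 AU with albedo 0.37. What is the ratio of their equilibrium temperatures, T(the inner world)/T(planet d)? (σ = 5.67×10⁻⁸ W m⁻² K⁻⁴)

T_eq = [S₀(1−A)/(4σd²)]^(1/4), so T ∝ (1−A)^(1/4) / √d.
T₁ = [1361×0.76/(4×5.67×10⁻⁸×3.90²)]^(1/4) = 131.59 K.
T₂ = [1361×0.63/(4×5.67×10⁻⁸×6.74²)]^(1/4) = 95.51 K.

T₁/T₂ ≈ 1.378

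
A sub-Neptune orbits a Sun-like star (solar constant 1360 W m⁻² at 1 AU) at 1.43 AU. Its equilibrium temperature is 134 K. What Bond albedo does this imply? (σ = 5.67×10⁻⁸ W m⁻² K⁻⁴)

Flux at 1.43 AU: S = 1360/1.43² = 665 W m⁻².
From T_eq⁴ = S(1−A)/(4σ): 1−A = 4σT_eq⁴/S.
1−A = 4 × 5.67×10⁻⁸ × (134)⁴ / 665 = 0.110.

A ≈ 0.89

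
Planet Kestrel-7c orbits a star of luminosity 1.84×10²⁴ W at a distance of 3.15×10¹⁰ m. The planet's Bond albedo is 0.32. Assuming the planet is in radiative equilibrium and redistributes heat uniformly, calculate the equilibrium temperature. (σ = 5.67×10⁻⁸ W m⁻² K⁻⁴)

Flux: S = L/(4πd²) = 1.84×10²⁴/(4π×(3.15×10¹⁰)²) = 148 W m⁻².
Energy balance: absorbed = emitted ⇒ πR²·S(1−A) = 4πR²·σT_eq⁴, so T_eq⁴ = S(1−A)/(4σ).
T_eq = [148 × 0.68 / (4 × 5.67×10⁻⁸)]^(1/4) = (4.42×10⁸)^(1/4) = 145 K.

T_eq ≈ 145 K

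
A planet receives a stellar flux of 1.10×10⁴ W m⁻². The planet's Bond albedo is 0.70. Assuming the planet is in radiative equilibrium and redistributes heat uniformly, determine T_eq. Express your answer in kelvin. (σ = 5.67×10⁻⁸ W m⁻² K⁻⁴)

Energy balance: absorbed = emitted ⇒ πR²·S(1−A) = 4πR²·σT_eq⁴, so T_eq⁴ = S(1−A)/(4σ).
T_eq = [1.10×10⁴ × 0.30 / (4 × 5.67×10⁻⁸)]^(1/4) = (1.46×10¹⁰)^(1/4) = 347 K.

T_eq ≈ 347 K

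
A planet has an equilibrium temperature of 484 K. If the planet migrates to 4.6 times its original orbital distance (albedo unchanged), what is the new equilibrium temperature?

T_eq ∝ L^(1/4) · d^(−1/2).
T′ = 484 / 4.6^(1/2) = 226 K.

T_eq ≈ 226 K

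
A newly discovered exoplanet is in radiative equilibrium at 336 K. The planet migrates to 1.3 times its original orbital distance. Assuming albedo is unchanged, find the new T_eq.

T_eq ≈ 295 K

T_eq ∝ L^(1/4) · d^(−1/2).
T′ = 336 / 1.3^(1/2) = 295 K.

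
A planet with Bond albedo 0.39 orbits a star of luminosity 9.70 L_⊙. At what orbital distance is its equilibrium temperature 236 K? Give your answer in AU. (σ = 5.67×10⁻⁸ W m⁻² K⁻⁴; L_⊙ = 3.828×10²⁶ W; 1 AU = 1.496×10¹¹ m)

L = 9.70 × 3.828×10²⁶ = 3.71×10²⁷ W.
From T_eq⁴ = L(1−A)/(16πσd²): d = √[L(1−A)/(16πσT_eq⁴)].
d = √[3.71×10²⁷ × 0.61 / (16π × 5.67×10⁻⁸ × (236)⁴)] = 5.06×10¹¹ m = 3.38 AU.

d ≈ 3.38 AU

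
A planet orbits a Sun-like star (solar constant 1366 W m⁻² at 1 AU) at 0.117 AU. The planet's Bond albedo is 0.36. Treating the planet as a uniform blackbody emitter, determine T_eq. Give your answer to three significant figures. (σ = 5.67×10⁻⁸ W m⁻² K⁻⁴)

T_eq ≈ 728 K

Flux at 0.117 AU: S = 1366/0.117² = 9.98×10⁴ W m⁻².
Energy balance: absorbed = emitted ⇒ πR²·S(1−A) = 4πR²·σT_eq⁴, so T_eq⁴ = S(1−A)/(4σ).
T_eq = [9.98×10⁴ × 0.64 / (4 × 5.67×10⁻⁸)]^(1/4) = (2.82×10¹¹)^(1/4) = 728 K.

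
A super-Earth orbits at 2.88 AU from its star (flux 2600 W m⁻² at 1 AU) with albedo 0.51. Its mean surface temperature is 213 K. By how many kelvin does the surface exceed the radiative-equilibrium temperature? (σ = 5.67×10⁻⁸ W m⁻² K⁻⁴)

S = 2600/2.88² = 313.5 W m⁻².
T_eq = [S(1−A)/(4σ)]^(1/4) = [313.5×0.49/(4×5.67×10⁻⁸)]^(1/4) = 161.3 K.
ΔT = T_surf − T_eq = 213 − 161.3.

ΔT ≈ 51.7 K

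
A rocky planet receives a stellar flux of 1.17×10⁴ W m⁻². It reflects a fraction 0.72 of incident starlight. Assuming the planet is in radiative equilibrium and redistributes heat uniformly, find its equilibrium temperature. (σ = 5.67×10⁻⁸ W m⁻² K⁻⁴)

Energy balance: absorbed = emitted ⇒ πR²·S(1−A) = 4πR²·σT_eq⁴, so T_eq⁴ = S(1−A)/(4σ).
T_eq = [1.17×10⁴ × 0.28 / (4 × 5.67×10⁻⁸)]^(1/4) = (1.44×10¹⁰)^(1/4) = 347 K.

T_eq ≈ 347 K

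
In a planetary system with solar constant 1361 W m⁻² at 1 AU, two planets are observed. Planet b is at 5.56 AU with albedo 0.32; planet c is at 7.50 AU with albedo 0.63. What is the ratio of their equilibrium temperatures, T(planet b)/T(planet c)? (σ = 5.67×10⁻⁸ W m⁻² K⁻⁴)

T_eq = [S₀(1−A)/(4σd²)]^(1/4), so T ∝ (1−A)^(1/4) / √d.
T₁ = [1361×0.68/(4×5.67×10⁻⁸×5.56²)]^(1/4) = 107.19 K.
T₂ = [1361×0.37/(4×5.67×10⁻⁸×7.50²)]^(1/4) = 79.26 K.

T₁/T₂ ≈ 1.352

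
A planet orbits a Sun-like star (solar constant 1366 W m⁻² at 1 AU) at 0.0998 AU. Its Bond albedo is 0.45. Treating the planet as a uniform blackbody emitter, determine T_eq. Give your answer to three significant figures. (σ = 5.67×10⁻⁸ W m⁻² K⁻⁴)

Flux at 0.0998 AU: S = 1366/0.0998² = 1.37×10⁵ W m⁻².
Energy balance: absorbed = emitted ⇒ πR²·S(1−A) = 4πR²·σT_eq⁴, so T_eq⁴ = S(1−A)/(4σ).
T_eq = [1.37×10⁵ × 0.55 / (4 × 5.67×10⁻⁸)]^(1/4) = (3.33×10¹¹)^(1/4) = 759 K.

T_eq ≈ 759 K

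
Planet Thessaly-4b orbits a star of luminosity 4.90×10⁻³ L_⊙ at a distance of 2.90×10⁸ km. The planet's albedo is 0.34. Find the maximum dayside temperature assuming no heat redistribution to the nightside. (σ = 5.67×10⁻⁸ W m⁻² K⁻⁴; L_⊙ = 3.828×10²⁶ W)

d = 2.90×10⁸ km = 2.90×10¹¹ m.
L = 4.90×10⁻³ × 3.828×10²⁶ = 1.88×10²⁴ W.
Flux: S = L/(4πd²) = 1.88×10²⁴/(4π×(2.90×10¹¹)²) = 1.77 W m⁻².
With no redistribution each surface element balances locally: S(1−A) = σT⁴.
T = [1.77 × 0.66 / 5.67×10⁻⁸]^(1/4) = (2.07×10⁷)^(1/4) = 67.4 K.

T_ss ≈ 67.4 K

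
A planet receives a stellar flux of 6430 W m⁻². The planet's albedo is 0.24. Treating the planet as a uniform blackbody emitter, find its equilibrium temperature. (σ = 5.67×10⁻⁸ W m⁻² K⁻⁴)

T_eq ≈ 383 K

Energy balance: absorbed = emitted ⇒ πR²·S(1−A) = 4πR²·σT_eq⁴, so T_eq⁴ = S(1−A)/(4σ).
T_eq = [6430 × 0.76 / (4 × 5.67×10⁻⁸)]^(1/4) = (2.15×10¹⁰)^(1/4) = 383 K.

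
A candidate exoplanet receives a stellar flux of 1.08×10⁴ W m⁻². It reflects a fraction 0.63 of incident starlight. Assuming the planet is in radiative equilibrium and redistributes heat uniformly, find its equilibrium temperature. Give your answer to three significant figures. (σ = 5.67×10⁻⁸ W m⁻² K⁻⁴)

T_eq ≈ 364 K

Energy balance: absorbed = emitted ⇒ πR²·S(1−A) = 4πR²·σT_eq⁴, so T_eq⁴ = S(1−A)/(4σ).
T_eq = [1.08×10⁴ × 0.37 / (4 × 5.67×10⁻⁸)]^(1/4) = (1.76×10¹⁰)^(1/4) = 364 K.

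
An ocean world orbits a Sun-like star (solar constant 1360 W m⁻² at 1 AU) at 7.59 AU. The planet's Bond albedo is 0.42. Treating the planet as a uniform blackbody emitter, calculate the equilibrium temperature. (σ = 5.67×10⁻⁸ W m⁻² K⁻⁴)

T_eq ≈ 88.1 K

Flux at 7.59 AU: S = 1360/7.59² = 23.6 W m⁻².
Energy balance: absorbed = emitted ⇒ πR²·S(1−A) = 4πR²·σT_eq⁴, so T_eq⁴ = S(1−A)/(4σ).
T_eq = [23.6 × 0.58 / (4 × 5.67×10⁻⁸)]^(1/4) = (6.04×10⁷)^(1/4) = 88.1 K.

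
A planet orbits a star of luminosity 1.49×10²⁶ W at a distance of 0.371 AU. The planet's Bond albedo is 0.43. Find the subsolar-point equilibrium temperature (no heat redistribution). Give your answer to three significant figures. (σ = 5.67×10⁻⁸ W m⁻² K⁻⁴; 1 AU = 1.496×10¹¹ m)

T_ss ≈ 444 K

d = 0.371 AU = 5.55×10¹⁰ m.
Flux: S = L/(4πd²) = 1.49×10²⁶/(4π×(5.55×10¹⁰)²) = 3850 W m⁻².
At the subsolar point the surface absorbs S(1−A) and emits σT⁴ per unit area — no factor of 4, since only the local patch is in balance.
T = [3850 × 0.57 / 5.67×10⁻⁸]^(1/4) = (3.87×10¹⁰)^(1/4) = 444 K.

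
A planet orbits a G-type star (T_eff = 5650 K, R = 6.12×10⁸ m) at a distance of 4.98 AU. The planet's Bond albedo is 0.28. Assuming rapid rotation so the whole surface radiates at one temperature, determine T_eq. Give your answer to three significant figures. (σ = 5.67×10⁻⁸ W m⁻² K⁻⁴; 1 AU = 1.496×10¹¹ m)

d = 4.98 AU = 7.45×10¹¹ m.
L = 4πR_⋆²σT_⋆⁴ = 4π(6.12×10⁸)² × 5.67×10⁻⁸ × (5650)⁴ = 2.72×10²⁶ W.
S = L/(4πd²) = 39.0 W m⁻².
Energy balance: absorbed = emitted ⇒ πR²·S(1−A) = 4πR²·σT_eq⁴, so T_eq⁴ = S(1−A)/(4σ).
T_eq = [39.0 × 0.72 / (4 × 5.67×10⁻⁸)]^(1/4) = (1.24×10⁸)^(1/4) = 105 K.

T_eq ≈ 105 K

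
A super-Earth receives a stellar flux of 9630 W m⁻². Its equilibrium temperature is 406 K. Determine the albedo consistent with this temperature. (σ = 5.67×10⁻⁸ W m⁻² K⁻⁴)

From T_eq⁴ = S(1−A)/(4σ): 1−A = 4σT_eq⁴/S.
1−A = 4 × 5.67×10⁻⁸ × (406)⁴ / 9630 = 0.640.

A ≈ 0.36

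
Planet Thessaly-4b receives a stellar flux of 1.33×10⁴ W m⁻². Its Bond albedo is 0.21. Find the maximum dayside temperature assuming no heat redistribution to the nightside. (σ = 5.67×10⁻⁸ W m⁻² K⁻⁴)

T_ss ≈ 656 K

With no redistribution each surface element balances locally: S(1−A) = σT⁴.
T = [1.33×10⁴ × 0.79 / 5.67×10⁻⁸]^(1/4) = (1.85×10¹¹)^(1/4) = 656 K.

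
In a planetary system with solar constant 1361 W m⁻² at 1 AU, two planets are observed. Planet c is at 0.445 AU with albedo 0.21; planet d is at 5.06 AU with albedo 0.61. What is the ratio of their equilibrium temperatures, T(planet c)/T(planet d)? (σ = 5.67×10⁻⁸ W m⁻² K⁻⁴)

T_eq = [S₀(1−A)/(4σd²)]^(1/4), so T ∝ (1−A)^(1/4) / √d.
T₁ = [1361×0.79/(4×5.67×10⁻⁸×0.445²)]^(1/4) = 393.35 K.
T₂ = [1361×0.39/(4×5.67×10⁻⁸×5.06²)]^(1/4) = 97.78 K.

T₁/T₂ ≈ 4.023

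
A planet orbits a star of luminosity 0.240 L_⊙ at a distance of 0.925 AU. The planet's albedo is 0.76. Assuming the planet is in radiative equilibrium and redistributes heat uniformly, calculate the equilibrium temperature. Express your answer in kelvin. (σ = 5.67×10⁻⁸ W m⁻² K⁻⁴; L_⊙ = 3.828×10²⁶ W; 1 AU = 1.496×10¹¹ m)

T_eq ≈ 142 K

d = 0.925 AU = 1.38×10¹¹ m.
L = 0.240 × 3.828×10²⁶ = 9.19×10²⁵ W.
Flux: S = L/(4πd²) = 9.19×10²⁵/(4π×(1.38×10¹¹)²) = 382 W m⁻².
Energy balance: absorbed = emitted ⇒ πR²·S(1−A) = 4πR²·σT_eq⁴, so T_eq⁴ = S(1−A)/(4σ).
T_eq = [382 × 0.24 / (4 × 5.67×10⁻⁸)]^(1/4) = (4.04×10⁸)^(1/4) = 142 K.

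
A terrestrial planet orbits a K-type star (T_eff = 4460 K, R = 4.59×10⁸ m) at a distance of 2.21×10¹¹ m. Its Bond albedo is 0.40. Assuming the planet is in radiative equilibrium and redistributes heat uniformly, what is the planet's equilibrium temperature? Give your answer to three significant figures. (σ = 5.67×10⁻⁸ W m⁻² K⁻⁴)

L = 4πR_⋆²σT_⋆⁴ = 4π(4.59×10⁸)² × 5.67×10⁻⁸ × (4460)⁴ = 5.94×10²⁵ W.
S = L/(4πd²) = 96.8 W m⁻².
Energy balance: absorbed = emitted ⇒ πR²·S(1−A) = 4πR²·σT_eq⁴, so T_eq⁴ = S(1−A)/(4σ).
T_eq = [96.8 × 0.60 / (4 × 5.67×10⁻⁸)]^(1/4) = (2.56×10⁸)^(1/4) = 126 K.

T_eq ≈ 126 K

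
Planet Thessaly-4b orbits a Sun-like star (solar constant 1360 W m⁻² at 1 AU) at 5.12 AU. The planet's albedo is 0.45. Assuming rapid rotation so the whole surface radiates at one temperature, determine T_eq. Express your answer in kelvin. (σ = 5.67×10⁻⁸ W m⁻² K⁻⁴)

T_eq ≈ 106 K

Flux at 5.12 AU: S = 1360/5.12² = 51.9 W m⁻².
Energy balance: absorbed = emitted ⇒ πR²·S(1−A) = 4πR²·σT_eq⁴, so T_eq⁴ = S(1−A)/(4σ).
T_eq = [51.9 × 0.55 / (4 × 5.67×10⁻⁸)]^(1/4) = (1.26×10⁸)^(1/4) = 106 K.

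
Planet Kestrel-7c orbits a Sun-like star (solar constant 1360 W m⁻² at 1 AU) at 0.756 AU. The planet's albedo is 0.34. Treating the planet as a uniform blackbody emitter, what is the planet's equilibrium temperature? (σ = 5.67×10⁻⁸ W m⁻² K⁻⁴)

Flux at 0.756 AU: S = 1360/0.756² = 2380 W m⁻².
Energy balance: absorbed = emitted ⇒ πR²·S(1−A) = 4πR²·σT_eq⁴, so T_eq⁴ = S(1−A)/(4σ).
T_eq = [2380 × 0.66 / (4 × 5.67×10⁻⁸)]^(1/4) = (6.92×10⁹)^(1/4) = 288 K.

T_eq ≈ 288 K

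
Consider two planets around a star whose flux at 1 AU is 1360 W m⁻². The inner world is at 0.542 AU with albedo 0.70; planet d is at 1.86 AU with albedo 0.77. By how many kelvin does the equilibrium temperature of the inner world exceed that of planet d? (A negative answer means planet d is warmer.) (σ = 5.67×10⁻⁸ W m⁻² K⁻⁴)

ΔT ≈ 138.4 K

T_eq = [S₀(1−A)/(4σd²)]^(1/4), so T ∝ (1−A)^(1/4) / √d.
T₁ = [1360×0.30/(4×5.67×10⁻⁸×0.542²)]^(1/4) = 279.74 K.
T₂ = [1360×0.23/(4×5.67×10⁻⁸×1.86²)]^(1/4) = 141.30 K.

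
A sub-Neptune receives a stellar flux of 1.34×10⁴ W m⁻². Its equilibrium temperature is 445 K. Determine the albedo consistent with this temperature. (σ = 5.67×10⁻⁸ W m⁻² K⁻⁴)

From T_eq⁴ = S(1−A)/(4σ): 1−A = 4σT_eq⁴/S.
1−A = 4 × 5.67×10⁻⁸ × (445)⁴ / 1.34×10⁴ = 0.664.

A ≈ 0.34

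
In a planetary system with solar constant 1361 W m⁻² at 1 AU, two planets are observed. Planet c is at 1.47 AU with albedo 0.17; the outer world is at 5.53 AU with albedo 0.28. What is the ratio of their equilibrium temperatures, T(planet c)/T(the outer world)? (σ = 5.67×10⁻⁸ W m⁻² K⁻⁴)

T_eq = [S₀(1−A)/(4σd²)]^(1/4), so T ∝ (1−A)^(1/4) / √d.
T₁ = [1361×0.83/(4×5.67×10⁻⁸×1.47²)]^(1/4) = 219.11 K.
T₂ = [1361×0.72/(4×5.67×10⁻⁸×5.53²)]^(1/4) = 109.02 K.

T₁/T₂ ≈ 2.010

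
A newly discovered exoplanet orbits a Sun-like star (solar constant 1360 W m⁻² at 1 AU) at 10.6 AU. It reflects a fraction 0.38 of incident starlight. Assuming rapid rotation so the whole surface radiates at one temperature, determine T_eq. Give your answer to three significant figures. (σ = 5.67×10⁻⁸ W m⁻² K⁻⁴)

Flux at 10.6 AU: S = 1360/10.6² = 12.1 W m⁻².
Energy balance: absorbed = emitted ⇒ πR²·S(1−A) = 4πR²·σT_eq⁴, so T_eq⁴ = S(1−A)/(4σ).
T_eq = [12.1 × 0.62 / (4 × 5.67×10⁻⁸)]^(1/4) = (3.31×10⁷)^(1/4) = 75.8 K.

T_eq ≈ 75.8 K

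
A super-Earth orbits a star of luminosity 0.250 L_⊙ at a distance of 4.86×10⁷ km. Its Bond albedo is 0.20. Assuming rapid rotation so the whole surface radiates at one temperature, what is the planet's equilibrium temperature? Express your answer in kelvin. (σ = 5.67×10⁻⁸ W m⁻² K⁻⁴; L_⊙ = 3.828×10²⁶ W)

T_eq ≈ 327 K

d = 4.86×10⁷ km = 4.86×10¹⁰ m.
L = 0.250 × 3.828×10²⁶ = 9.57×10²⁵ W.
Flux: S = L/(4πd²) = 9.57×10²⁵/(4π×(4.86×10¹⁰)²) = 3220 W m⁻².
Energy balance: absorbed = emitted ⇒ πR²·S(1−A) = 4πR²·σT_eq⁴, so T_eq⁴ = S(1−A)/(4σ).
T_eq = [3220 × 0.80 / (4 × 5.67×10⁻⁸)]^(1/4) = (1.14×10¹⁰)^(1/4) = 327 K.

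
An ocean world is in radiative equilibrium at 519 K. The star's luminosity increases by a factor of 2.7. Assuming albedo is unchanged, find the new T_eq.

T_eq ≈ 665 K

T_eq ∝ L^(1/4) · d^(−1/2).
T′ = 519 × 2.7^(1/4) = 665 K.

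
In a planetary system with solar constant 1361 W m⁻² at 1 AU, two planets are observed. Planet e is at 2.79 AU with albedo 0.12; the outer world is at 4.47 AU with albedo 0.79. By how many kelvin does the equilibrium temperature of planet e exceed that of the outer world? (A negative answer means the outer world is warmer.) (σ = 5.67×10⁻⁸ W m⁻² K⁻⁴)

T_eq = [S₀(1−A)/(4σd²)]^(1/4), so T ∝ (1−A)^(1/4) / √d.
T₁ = [1361×0.88/(4×5.67×10⁻⁸×2.79²)]^(1/4) = 161.39 K.
T₂ = [1361×0.21/(4×5.67×10⁻⁸×4.47²)]^(1/4) = 89.12 K.

ΔT ≈ 72.3 K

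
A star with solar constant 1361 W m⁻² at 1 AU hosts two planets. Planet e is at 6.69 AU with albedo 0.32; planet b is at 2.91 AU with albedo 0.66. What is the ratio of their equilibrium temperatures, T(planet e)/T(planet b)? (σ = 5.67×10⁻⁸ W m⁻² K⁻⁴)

T₁/T₂ ≈ 0.784

T_eq = [S₀(1−A)/(4σd²)]^(1/4), so T ∝ (1−A)^(1/4) / √d.
T₁ = [1361×0.68/(4×5.67×10⁻⁸×6.69²)]^(1/4) = 97.72 K.
T₂ = [1361×0.34/(4×5.67×10⁻⁸×2.91²)]^(1/4) = 124.59 K.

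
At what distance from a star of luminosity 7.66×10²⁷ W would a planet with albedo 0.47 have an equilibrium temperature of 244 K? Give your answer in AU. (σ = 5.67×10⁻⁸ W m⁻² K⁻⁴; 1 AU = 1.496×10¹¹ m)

d ≈ 4.24 AU

From T_eq⁴ = L(1−A)/(16πσd²): d = √[L(1−A)/(16πσT_eq⁴)].
d = √[7.66×10²⁷ × 0.53 / (16π × 5.67×10⁻⁸ × (244)⁴)] = 6.34×10¹¹ m = 4.24 AU.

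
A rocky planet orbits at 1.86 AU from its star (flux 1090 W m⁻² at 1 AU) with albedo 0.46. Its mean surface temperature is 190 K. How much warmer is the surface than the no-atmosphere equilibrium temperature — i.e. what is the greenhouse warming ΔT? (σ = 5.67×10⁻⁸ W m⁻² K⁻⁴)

S = 1090/1.86² = 315.1 W m⁻².
T_eq = [S(1−A)/(4σ)]^(1/4) = [315.1×0.54/(4×5.67×10⁻⁸)]^(1/4) = 165.5 K.
ΔT = T_surf − T_eq = 190 − 165.5.

ΔT ≈ 24.5 K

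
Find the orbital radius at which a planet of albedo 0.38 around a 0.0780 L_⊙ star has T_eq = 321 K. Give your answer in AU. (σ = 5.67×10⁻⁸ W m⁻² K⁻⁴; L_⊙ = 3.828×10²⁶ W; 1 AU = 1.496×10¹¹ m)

L = 0.0780 × 3.828×10²⁶ = 2.99×10²⁵ W.
From T_eq⁴ = L(1−A)/(16πσd²): d = √[L(1−A)/(16πσT_eq⁴)].
d = √[2.99×10²⁵ × 0.62 / (16π × 5.67×10⁻⁸ × (321)⁴)] = 2.47×10¹⁰ m = 0.165 AU.

d ≈ 0.165 AU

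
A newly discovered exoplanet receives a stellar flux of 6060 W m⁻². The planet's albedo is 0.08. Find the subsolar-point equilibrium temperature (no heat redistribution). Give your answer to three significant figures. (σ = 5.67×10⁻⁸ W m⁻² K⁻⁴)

T_ss ≈ 560 K

At the subsolar point the surface absorbs S(1−A) and emits σT⁴ per unit area — no factor of 4, since only the local patch is in balance.
T = [6060 × 0.92 / 5.67×10⁻⁸]^(1/4) = (9.83×10¹⁰)^(1/4) = 560 K.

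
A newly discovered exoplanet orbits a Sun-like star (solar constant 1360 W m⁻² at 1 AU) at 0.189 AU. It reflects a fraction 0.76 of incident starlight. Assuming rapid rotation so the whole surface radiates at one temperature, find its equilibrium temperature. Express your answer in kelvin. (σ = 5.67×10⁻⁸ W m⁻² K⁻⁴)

T_eq ≈ 448 K

Flux at 0.189 AU: S = 1360/0.189² = 3.81×10⁴ W m⁻².
Energy balance: absorbed = emitted ⇒ πR²·S(1−A) = 4πR²·σT_eq⁴, so T_eq⁴ = S(1−A)/(4σ).
T_eq = [3.81×10⁴ × 0.24 / (4 × 5.67×10⁻⁸)]^(1/4) = (4.03×10¹⁰)^(1/4) = 448 K.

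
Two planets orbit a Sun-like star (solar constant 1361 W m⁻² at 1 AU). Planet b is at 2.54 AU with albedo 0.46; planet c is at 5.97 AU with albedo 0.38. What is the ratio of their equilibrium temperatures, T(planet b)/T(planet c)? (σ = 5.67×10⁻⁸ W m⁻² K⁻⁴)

T₁/T₂ ≈ 1.481

T_eq = [S₀(1−A)/(4σd²)]^(1/4), so T ∝ (1−A)^(1/4) / √d.
T₁ = [1361×0.54/(4×5.67×10⁻⁸×2.54²)]^(1/4) = 149.70 K.
T₂ = [1361×0.62/(4×5.67×10⁻⁸×5.97²)]^(1/4) = 101.08 K.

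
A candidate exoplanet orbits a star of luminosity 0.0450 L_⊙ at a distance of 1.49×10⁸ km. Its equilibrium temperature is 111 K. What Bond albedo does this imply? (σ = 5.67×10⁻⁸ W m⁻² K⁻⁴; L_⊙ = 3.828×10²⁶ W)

A ≈ 0.44

d = 1.49×10⁸ km = 1.49×10¹¹ m.
L = 0.0450 × 3.828×10²⁶ = 1.72×10²⁵ W.
Flux: S = L/(4πd²) = 1.72×10²⁵/(4π×(1.49×10¹¹)²) = 61.7 W m⁻².
From T_eq⁴ = S(1−A)/(4σ): 1−A = 4σT_eq⁴/S.
1−A = 4 × 5.67×10⁻⁸ × (111)⁴ / 61.7 = 0.558.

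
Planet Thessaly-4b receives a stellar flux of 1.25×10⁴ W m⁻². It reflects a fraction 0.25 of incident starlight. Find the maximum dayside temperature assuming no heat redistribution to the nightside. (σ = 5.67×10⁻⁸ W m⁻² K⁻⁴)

With no redistribution each surface element balances locally: S(1−A) = σT⁴.
T = [1.25×10⁴ × 0.75 / 5.67×10⁻⁸]^(1/4) = (1.65×10¹¹)^(1/4) = 638 K.

T_ss ≈ 638 K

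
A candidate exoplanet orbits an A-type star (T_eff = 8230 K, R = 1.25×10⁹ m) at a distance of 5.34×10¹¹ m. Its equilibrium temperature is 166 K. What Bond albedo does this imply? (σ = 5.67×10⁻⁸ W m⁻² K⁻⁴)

A ≈ 0.88

L = 4πR_⋆²σT_⋆⁴ = 4π(1.25×10⁹)² × 5.67×10⁻⁸ × (8230)⁴ = 5.11×10²⁷ W.
S = L/(4πd²) = 1430 W m⁻².
From T_eq⁴ = S(1−A)/(4σ): 1−A = 4σT_eq⁴/S.
1−A = 4 × 5.67×10⁻⁸ × (166)⁴ / 1430 = 0.121.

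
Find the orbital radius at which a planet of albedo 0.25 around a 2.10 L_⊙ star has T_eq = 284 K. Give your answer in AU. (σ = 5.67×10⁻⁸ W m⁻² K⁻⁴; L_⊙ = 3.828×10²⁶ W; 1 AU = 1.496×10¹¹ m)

L = 2.10 × 3.828×10²⁶ = 8.04×10²⁶ W.
From T_eq⁴ = L(1−A)/(16πσd²): d = √[L(1−A)/(16πσT_eq⁴)].
d = √[8.04×10²⁶ × 0.75 / (16π × 5.67×10⁻⁸ × (284)⁴)] = 1.80×10¹¹ m = 1.21 AU.

d ≈ 1.21 AU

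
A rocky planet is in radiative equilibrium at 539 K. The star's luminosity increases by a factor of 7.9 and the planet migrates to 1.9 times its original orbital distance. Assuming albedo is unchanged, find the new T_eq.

T_eq ∝ L^(1/4) · d^(−1/2).
T′ = 539 × 7.9^(1/4) / 1.9^(1/2) = 656 K.

T_eq ≈ 656 K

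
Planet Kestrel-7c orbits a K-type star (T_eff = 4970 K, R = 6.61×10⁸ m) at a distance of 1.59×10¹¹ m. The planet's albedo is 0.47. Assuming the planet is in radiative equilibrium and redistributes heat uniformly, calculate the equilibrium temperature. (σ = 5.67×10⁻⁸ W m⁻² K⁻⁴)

T_eq ≈ 193 K

L = 4πR_⋆²σT_⋆⁴ = 4π(6.61×10⁸)² × 5.67×10⁻⁸ × (4970)⁴ = 1.90×10²⁶ W.
S = L/(4πd²) = 598 W m⁻².
Energy balance: absorbed = emitted ⇒ πR²·S(1−A) = 4πR²·σT_eq⁴, so T_eq⁴ = S(1−A)/(4σ).
T_eq = [598 × 0.53 / (4 × 5.67×10⁻⁸)]^(1/4) = (1.40×10⁹)^(1/4) = 193 K.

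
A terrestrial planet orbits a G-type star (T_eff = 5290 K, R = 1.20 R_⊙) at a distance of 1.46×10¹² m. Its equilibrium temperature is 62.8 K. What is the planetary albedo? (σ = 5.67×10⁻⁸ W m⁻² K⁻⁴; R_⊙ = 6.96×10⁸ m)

R_⋆ = 1.20 × 6.96×10⁸ = 8.35×10⁸ m.
L = 4πR_⋆²σT_⋆⁴ = 4π(8.35×10⁸)² × 5.67×10⁻⁸ × (5290)⁴ = 3.89×10²⁶ W.
S = L/(4πd²) = 14.5 W m⁻².
From T_eq⁴ = S(1−A)/(4σ): 1−A = 4σT_eq⁴/S.
1−A = 4 × 5.67×10⁻⁸ × (62.8)⁴ / 14.5 = 0.243.

A ≈ 0.76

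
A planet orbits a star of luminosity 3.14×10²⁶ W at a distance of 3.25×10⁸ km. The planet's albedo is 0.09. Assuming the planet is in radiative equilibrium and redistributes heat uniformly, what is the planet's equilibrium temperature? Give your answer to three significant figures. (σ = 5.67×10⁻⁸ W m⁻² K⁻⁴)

T_eq ≈ 176 K

d = 3.25×10⁸ km = 3.25×10¹¹ m.
Flux: S = L/(4πd²) = 3.14×10²⁶/(4π×(3.25×10¹¹)²) = 237 W m⁻².
Energy balance: absorbed = emitted ⇒ πR²·S(1−A) = 4πR²·σT_eq⁴, so T_eq⁴ = S(1−A)/(4σ).
T_eq = [237 × 0.91 / (4 × 5.67×10⁻⁸)]^(1/4) = (9.49×10⁸)^(1/4) = 176 K.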